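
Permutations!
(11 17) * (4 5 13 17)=(4 5 13 17 11)=[0, 1, 2, 3, 5, 13, 6, 7, 8, 9, 10, 4, 12, 17, 14, 15, 16, 11]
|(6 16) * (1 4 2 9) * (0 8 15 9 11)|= 8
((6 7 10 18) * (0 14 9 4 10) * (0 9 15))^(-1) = (0 15 14)(4 9 7 6 18 10) = [15, 1, 2, 3, 9, 5, 18, 6, 8, 7, 4, 11, 12, 13, 0, 14, 16, 17, 10]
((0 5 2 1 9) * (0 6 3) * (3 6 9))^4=(9)(0 3 1 2 5)=[3, 2, 5, 1, 4, 0, 6, 7, 8, 9]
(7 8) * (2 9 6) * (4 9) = (2 4 9 6)(7 8) = [0, 1, 4, 3, 9, 5, 2, 8, 7, 6]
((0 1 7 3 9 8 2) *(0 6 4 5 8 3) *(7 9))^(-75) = [0, 1, 2, 3, 4, 5, 6, 7, 8, 9] = (9)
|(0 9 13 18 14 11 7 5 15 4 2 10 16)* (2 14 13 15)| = |(0 9 15 4 14 11 7 5 2 10 16)(13 18)| = 22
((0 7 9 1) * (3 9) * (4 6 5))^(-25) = (9)(4 5 6) = [0, 1, 2, 3, 5, 6, 4, 7, 8, 9]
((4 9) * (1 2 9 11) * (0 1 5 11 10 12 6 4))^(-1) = (0 9 2 1)(4 6 12 10)(5 11) = [9, 0, 1, 3, 6, 11, 12, 7, 8, 2, 4, 5, 10]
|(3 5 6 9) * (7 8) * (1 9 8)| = 7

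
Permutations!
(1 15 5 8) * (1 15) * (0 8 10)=(0 8 15 5 10)=[8, 1, 2, 3, 4, 10, 6, 7, 15, 9, 0, 11, 12, 13, 14, 5]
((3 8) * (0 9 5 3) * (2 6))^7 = (0 5 8 9 3)(2 6) = [5, 1, 6, 0, 4, 8, 2, 7, 9, 3]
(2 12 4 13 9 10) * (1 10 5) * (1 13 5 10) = (2 12 4 5 13 9 10) = [0, 1, 12, 3, 5, 13, 6, 7, 8, 10, 2, 11, 4, 9]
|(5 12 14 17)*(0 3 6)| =12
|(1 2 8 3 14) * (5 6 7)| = 15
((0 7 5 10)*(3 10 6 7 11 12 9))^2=(0 12 3)(5 7 6)(9 10 11)=[12, 1, 2, 0, 4, 7, 5, 6, 8, 10, 11, 9, 3]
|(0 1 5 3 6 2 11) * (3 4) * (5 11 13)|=6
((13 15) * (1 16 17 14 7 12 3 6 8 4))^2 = (1 17 7 3 8)(4 16 14 12 6) = [0, 17, 2, 8, 16, 5, 4, 3, 1, 9, 10, 11, 6, 13, 12, 15, 14, 7]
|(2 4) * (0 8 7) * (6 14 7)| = |(0 8 6 14 7)(2 4)| = 10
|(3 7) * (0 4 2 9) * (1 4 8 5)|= |(0 8 5 1 4 2 9)(3 7)|= 14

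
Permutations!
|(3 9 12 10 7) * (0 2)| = |(0 2)(3 9 12 10 7)| = 10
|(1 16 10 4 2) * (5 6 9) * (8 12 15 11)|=60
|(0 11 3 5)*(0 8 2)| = |(0 11 3 5 8 2)| = 6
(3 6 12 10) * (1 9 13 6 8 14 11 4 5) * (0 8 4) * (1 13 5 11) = (0 8 14 1 9 5 13 6 12 10 3 4 11) = [8, 9, 2, 4, 11, 13, 12, 7, 14, 5, 3, 0, 10, 6, 1]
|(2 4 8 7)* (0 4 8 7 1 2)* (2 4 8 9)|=|(0 8 1 4 7)(2 9)|=10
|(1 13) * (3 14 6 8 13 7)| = 7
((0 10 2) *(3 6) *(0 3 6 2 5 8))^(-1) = [8, 1, 3, 2, 4, 10, 6, 7, 5, 9, 0] = (0 8 5 10)(2 3)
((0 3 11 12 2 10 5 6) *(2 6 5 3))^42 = [0, 1, 2, 3, 4, 5, 6, 7, 8, 9, 10, 11, 12] = (12)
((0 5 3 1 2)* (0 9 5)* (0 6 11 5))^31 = (0 9 2 1 3 5 11 6) = [9, 3, 1, 5, 4, 11, 0, 7, 8, 2, 10, 6]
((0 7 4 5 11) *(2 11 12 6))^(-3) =(0 6 4 11 12 7 2 5) =[6, 1, 5, 3, 11, 0, 4, 2, 8, 9, 10, 12, 7]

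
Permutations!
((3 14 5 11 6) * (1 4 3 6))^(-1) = (1 11 5 14 3 4) = [0, 11, 2, 4, 1, 14, 6, 7, 8, 9, 10, 5, 12, 13, 3]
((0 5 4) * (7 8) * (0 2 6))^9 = (0 6 2 4 5)(7 8) = [6, 1, 4, 3, 5, 0, 2, 8, 7]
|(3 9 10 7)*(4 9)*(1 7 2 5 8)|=|(1 7 3 4 9 10 2 5 8)|=9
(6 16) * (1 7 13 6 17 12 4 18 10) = (1 7 13 6 16 17 12 4 18 10) = [0, 7, 2, 3, 18, 5, 16, 13, 8, 9, 1, 11, 4, 6, 14, 15, 17, 12, 10]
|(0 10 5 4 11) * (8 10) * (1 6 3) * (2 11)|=|(0 8 10 5 4 2 11)(1 6 3)|=21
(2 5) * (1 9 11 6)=(1 9 11 6)(2 5)=[0, 9, 5, 3, 4, 2, 1, 7, 8, 11, 10, 6]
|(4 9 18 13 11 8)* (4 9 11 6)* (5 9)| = |(4 11 8 5 9 18 13 6)| = 8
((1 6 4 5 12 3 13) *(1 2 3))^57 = (13)(1 4 12 6 5) = [0, 4, 2, 3, 12, 1, 5, 7, 8, 9, 10, 11, 6, 13]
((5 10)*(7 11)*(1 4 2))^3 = [0, 1, 2, 3, 4, 10, 6, 11, 8, 9, 5, 7] = (5 10)(7 11)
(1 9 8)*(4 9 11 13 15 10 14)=(1 11 13 15 10 14 4 9 8)=[0, 11, 2, 3, 9, 5, 6, 7, 1, 8, 14, 13, 12, 15, 4, 10]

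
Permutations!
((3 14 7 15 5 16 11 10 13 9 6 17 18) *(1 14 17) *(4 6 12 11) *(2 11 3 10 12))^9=[0, 14, 2, 3, 6, 16, 1, 15, 8, 9, 10, 11, 12, 13, 7, 5, 4, 17, 18]=(18)(1 14 7 15 5 16 4 6)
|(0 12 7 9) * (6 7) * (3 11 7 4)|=|(0 12 6 4 3 11 7 9)|=8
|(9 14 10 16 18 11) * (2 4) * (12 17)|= 6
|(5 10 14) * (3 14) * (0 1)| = 4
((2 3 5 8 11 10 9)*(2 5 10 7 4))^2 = (2 10 5 11 4 3 9 8 7) = [0, 1, 10, 9, 3, 11, 6, 2, 7, 8, 5, 4]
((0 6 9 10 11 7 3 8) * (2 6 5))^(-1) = (0 8 3 7 11 10 9 6 2 5) = [8, 1, 5, 7, 4, 0, 2, 11, 3, 6, 9, 10]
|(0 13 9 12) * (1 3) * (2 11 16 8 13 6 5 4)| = 22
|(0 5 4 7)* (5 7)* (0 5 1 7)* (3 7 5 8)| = |(1 5 4)(3 7 8)| = 3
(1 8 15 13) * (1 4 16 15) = (1 8)(4 16 15 13) = [0, 8, 2, 3, 16, 5, 6, 7, 1, 9, 10, 11, 12, 4, 14, 13, 15]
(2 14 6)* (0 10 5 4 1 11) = (0 10 5 4 1 11)(2 14 6) = [10, 11, 14, 3, 1, 4, 2, 7, 8, 9, 5, 0, 12, 13, 6]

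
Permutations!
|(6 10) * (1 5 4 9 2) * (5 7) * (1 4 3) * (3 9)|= |(1 7 5 9 2 4 3)(6 10)|= 14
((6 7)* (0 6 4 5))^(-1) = (0 5 4 7 6) = [5, 1, 2, 3, 7, 4, 0, 6]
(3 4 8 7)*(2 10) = (2 10)(3 4 8 7) = [0, 1, 10, 4, 8, 5, 6, 3, 7, 9, 2]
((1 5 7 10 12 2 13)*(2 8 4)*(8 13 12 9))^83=[0, 10, 1, 3, 13, 9, 6, 8, 12, 2, 4, 11, 5, 7]=(1 10 4 13 7 8 12 5 9 2)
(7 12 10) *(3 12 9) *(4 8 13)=(3 12 10 7 9)(4 8 13)=[0, 1, 2, 12, 8, 5, 6, 9, 13, 3, 7, 11, 10, 4]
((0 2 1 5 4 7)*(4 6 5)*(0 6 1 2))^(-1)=(1 5 6 7 4)=[0, 5, 2, 3, 1, 6, 7, 4]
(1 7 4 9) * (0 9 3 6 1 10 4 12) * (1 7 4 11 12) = [9, 4, 2, 6, 3, 5, 7, 1, 8, 10, 11, 12, 0] = (0 9 10 11 12)(1 4 3 6 7)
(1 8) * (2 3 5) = (1 8)(2 3 5) = [0, 8, 3, 5, 4, 2, 6, 7, 1]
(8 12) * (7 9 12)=(7 9 12 8)=[0, 1, 2, 3, 4, 5, 6, 9, 7, 12, 10, 11, 8]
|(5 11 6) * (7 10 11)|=5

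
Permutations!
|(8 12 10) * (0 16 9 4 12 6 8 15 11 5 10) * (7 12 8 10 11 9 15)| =|(0 16 15 9 4 8 6 10 7 12)(5 11)| =10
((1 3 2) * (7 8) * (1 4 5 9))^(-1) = (1 9 5 4 2 3)(7 8) = [0, 9, 3, 1, 2, 4, 6, 8, 7, 5]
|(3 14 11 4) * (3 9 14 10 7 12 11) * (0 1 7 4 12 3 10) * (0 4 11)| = |(0 1 7 3 4 9 14 10 11 12)| = 10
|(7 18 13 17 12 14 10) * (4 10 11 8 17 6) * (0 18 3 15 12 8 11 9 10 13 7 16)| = 30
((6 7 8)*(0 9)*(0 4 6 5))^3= [6, 1, 2, 3, 8, 4, 5, 0, 9, 7]= (0 6 5 4 8 9 7)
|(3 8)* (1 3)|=3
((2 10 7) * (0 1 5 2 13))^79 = [5, 2, 7, 3, 4, 10, 6, 0, 8, 9, 13, 11, 12, 1] = (0 5 10 13 1 2 7)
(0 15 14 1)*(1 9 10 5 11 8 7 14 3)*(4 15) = (0 4 15 3 1)(5 11 8 7 14 9 10) = [4, 0, 2, 1, 15, 11, 6, 14, 7, 10, 5, 8, 12, 13, 9, 3]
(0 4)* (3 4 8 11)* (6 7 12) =(0 8 11 3 4)(6 7 12) =[8, 1, 2, 4, 0, 5, 7, 12, 11, 9, 10, 3, 6]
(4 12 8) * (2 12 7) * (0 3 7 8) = (0 3 7 2 12)(4 8) = [3, 1, 12, 7, 8, 5, 6, 2, 4, 9, 10, 11, 0]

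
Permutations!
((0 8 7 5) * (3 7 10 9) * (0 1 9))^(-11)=(0 8 10)(1 5 7 3 9)=[8, 5, 2, 9, 4, 7, 6, 3, 10, 1, 0]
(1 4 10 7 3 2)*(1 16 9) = [0, 4, 16, 2, 10, 5, 6, 3, 8, 1, 7, 11, 12, 13, 14, 15, 9] = (1 4 10 7 3 2 16 9)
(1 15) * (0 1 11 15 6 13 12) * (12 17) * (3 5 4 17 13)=(0 1 6 3 5 4 17 12)(11 15)=[1, 6, 2, 5, 17, 4, 3, 7, 8, 9, 10, 15, 0, 13, 14, 11, 16, 12]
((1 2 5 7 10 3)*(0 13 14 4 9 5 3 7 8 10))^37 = (0 13 14 4 9 5 8 10 7)(1 2 3) = [13, 2, 3, 1, 9, 8, 6, 0, 10, 5, 7, 11, 12, 14, 4]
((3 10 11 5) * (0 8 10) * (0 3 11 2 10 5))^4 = [0, 1, 2, 3, 4, 5, 6, 7, 8, 9, 10, 11] = (11)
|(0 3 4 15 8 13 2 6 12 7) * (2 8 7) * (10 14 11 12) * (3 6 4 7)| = |(0 6 10 14 11 12 2 4 15 3 7)(8 13)| = 22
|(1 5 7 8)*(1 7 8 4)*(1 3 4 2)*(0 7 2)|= 4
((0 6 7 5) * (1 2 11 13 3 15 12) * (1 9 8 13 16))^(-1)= (0 5 7 6)(1 16 11 2)(3 13 8 9 12 15)= [5, 16, 1, 13, 4, 7, 0, 6, 9, 12, 10, 2, 15, 8, 14, 3, 11]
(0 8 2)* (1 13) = (0 8 2)(1 13) = [8, 13, 0, 3, 4, 5, 6, 7, 2, 9, 10, 11, 12, 1]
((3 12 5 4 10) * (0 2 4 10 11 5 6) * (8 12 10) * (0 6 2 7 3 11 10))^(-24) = (2 5 4 8 10 12 11) = [0, 1, 5, 3, 8, 4, 6, 7, 10, 9, 12, 2, 11]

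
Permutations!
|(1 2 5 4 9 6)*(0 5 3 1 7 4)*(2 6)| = |(0 5)(1 6 7 4 9 2 3)| = 14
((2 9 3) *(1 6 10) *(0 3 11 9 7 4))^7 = (0 2 4 3 7)(1 6 10)(9 11) = [2, 6, 4, 7, 3, 5, 10, 0, 8, 11, 1, 9]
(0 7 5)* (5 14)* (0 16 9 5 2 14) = (0 7)(2 14)(5 16 9) = [7, 1, 14, 3, 4, 16, 6, 0, 8, 5, 10, 11, 12, 13, 2, 15, 9]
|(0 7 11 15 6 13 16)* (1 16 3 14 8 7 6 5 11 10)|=30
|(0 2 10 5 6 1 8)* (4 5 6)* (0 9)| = |(0 2 10 6 1 8 9)(4 5)| = 14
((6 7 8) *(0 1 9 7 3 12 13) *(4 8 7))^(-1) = (0 13 12 3 6 8 4 9 1) = [13, 0, 2, 6, 9, 5, 8, 7, 4, 1, 10, 11, 3, 12]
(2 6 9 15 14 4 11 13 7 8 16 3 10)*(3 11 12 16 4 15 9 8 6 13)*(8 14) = (2 13 7 6 14 15 8 4 12 16 11 3 10) = [0, 1, 13, 10, 12, 5, 14, 6, 4, 9, 2, 3, 16, 7, 15, 8, 11]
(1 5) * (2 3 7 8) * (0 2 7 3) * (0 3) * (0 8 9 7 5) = [2, 0, 3, 8, 4, 1, 6, 9, 5, 7] = (0 2 3 8 5 1)(7 9)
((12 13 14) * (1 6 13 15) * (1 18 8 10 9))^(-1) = [0, 9, 2, 3, 4, 5, 1, 7, 18, 10, 8, 11, 14, 6, 13, 12, 16, 17, 15] = (1 9 10 8 18 15 12 14 13 6)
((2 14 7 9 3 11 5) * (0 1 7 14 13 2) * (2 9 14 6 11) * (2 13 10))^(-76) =(0 1 7 14 6 11 5)(3 9 13) =[1, 7, 2, 9, 4, 0, 11, 14, 8, 13, 10, 5, 12, 3, 6]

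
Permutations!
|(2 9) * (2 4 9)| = |(4 9)| = 2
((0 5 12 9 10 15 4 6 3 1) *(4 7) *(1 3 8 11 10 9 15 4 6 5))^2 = (4 12 7 8 10 5 15 6 11) = [0, 1, 2, 3, 12, 15, 11, 8, 10, 9, 5, 4, 7, 13, 14, 6]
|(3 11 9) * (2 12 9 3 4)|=|(2 12 9 4)(3 11)|=4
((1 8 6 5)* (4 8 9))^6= (9)= [0, 1, 2, 3, 4, 5, 6, 7, 8, 9]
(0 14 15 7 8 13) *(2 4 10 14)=(0 2 4 10 14 15 7 8 13)=[2, 1, 4, 3, 10, 5, 6, 8, 13, 9, 14, 11, 12, 0, 15, 7]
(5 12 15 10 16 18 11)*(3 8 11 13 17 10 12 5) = (3 8 11)(10 16 18 13 17)(12 15) = [0, 1, 2, 8, 4, 5, 6, 7, 11, 9, 16, 3, 15, 17, 14, 12, 18, 10, 13]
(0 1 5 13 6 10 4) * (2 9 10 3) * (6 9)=[1, 5, 6, 2, 0, 13, 3, 7, 8, 10, 4, 11, 12, 9]=(0 1 5 13 9 10 4)(2 6 3)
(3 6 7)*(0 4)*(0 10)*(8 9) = (0 4 10)(3 6 7)(8 9) = [4, 1, 2, 6, 10, 5, 7, 3, 9, 8, 0]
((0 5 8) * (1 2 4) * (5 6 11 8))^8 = [0, 4, 1, 3, 2, 5, 6, 7, 8, 9, 10, 11] = (11)(1 4 2)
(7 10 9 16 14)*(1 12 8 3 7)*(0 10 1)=(0 10 9 16 14)(1 12 8 3 7)=[10, 12, 2, 7, 4, 5, 6, 1, 3, 16, 9, 11, 8, 13, 0, 15, 14]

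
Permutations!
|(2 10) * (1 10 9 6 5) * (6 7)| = |(1 10 2 9 7 6 5)| = 7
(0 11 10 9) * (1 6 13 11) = (0 1 6 13 11 10 9) = [1, 6, 2, 3, 4, 5, 13, 7, 8, 0, 9, 10, 12, 11]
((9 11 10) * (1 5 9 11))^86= (11)(1 9 5)= [0, 9, 2, 3, 4, 1, 6, 7, 8, 5, 10, 11]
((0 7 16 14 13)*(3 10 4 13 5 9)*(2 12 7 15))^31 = (0 16 10 2 5 13 7 3 15 14 4 12 9) = [16, 1, 5, 15, 12, 13, 6, 3, 8, 0, 2, 11, 9, 7, 4, 14, 10]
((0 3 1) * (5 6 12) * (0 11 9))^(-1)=(0 9 11 1 3)(5 12 6)=[9, 3, 2, 0, 4, 12, 5, 7, 8, 11, 10, 1, 6]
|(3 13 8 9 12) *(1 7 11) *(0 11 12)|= |(0 11 1 7 12 3 13 8 9)|= 9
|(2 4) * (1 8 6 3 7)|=|(1 8 6 3 7)(2 4)|=10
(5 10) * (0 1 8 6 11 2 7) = [1, 8, 7, 3, 4, 10, 11, 0, 6, 9, 5, 2] = (0 1 8 6 11 2 7)(5 10)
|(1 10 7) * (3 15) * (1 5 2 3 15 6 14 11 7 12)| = 21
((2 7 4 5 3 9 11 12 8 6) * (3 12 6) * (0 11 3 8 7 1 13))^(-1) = (0 13 1 2 6 11)(3 9)(4 7 12 5) = [13, 2, 6, 9, 7, 4, 11, 12, 8, 3, 10, 0, 5, 1]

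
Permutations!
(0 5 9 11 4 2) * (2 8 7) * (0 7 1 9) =(0 5)(1 9 11 4 8)(2 7) =[5, 9, 7, 3, 8, 0, 6, 2, 1, 11, 10, 4]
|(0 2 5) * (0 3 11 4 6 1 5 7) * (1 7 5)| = |(0 2 5 3 11 4 6 7)| = 8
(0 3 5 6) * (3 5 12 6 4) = (0 5 4 3 12 6) = [5, 1, 2, 12, 3, 4, 0, 7, 8, 9, 10, 11, 6]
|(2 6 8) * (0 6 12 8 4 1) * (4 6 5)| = 12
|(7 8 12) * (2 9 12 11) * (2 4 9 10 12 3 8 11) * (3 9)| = 8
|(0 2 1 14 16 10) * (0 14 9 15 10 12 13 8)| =11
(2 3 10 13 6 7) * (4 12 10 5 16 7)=(2 3 5 16 7)(4 12 10 13 6)=[0, 1, 3, 5, 12, 16, 4, 2, 8, 9, 13, 11, 10, 6, 14, 15, 7]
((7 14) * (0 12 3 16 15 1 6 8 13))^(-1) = (0 13 8 6 1 15 16 3 12)(7 14) = [13, 15, 2, 12, 4, 5, 1, 14, 6, 9, 10, 11, 0, 8, 7, 16, 3]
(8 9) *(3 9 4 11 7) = [0, 1, 2, 9, 11, 5, 6, 3, 4, 8, 10, 7] = (3 9 8 4 11 7)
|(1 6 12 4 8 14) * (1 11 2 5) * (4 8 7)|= 8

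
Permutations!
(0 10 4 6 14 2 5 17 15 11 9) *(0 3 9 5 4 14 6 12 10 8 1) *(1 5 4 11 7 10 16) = (0 8 5 17 15 7 10 14 2 11 4 12 16 1)(3 9) = [8, 0, 11, 9, 12, 17, 6, 10, 5, 3, 14, 4, 16, 13, 2, 7, 1, 15]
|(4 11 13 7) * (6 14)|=4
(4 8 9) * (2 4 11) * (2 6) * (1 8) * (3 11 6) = (1 8 9 6 2 4)(3 11) = [0, 8, 4, 11, 1, 5, 2, 7, 9, 6, 10, 3]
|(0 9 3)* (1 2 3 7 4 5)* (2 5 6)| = |(0 9 7 4 6 2 3)(1 5)| = 14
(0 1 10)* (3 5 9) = [1, 10, 2, 5, 4, 9, 6, 7, 8, 3, 0] = (0 1 10)(3 5 9)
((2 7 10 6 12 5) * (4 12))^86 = [0, 1, 10, 3, 5, 7, 12, 6, 8, 9, 4, 11, 2] = (2 10 4 5 7 6 12)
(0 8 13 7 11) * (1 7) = (0 8 13 1 7 11) = [8, 7, 2, 3, 4, 5, 6, 11, 13, 9, 10, 0, 12, 1]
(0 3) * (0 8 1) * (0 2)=(0 3 8 1 2)=[3, 2, 0, 8, 4, 5, 6, 7, 1]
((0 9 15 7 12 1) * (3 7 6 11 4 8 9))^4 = (0 1 12 7 3)(4 6 9)(8 11 15) = [1, 12, 2, 0, 6, 5, 9, 3, 11, 4, 10, 15, 7, 13, 14, 8]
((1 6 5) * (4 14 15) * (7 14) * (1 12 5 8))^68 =(15)(1 8 6) =[0, 8, 2, 3, 4, 5, 1, 7, 6, 9, 10, 11, 12, 13, 14, 15]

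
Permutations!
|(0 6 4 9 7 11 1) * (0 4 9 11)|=|(0 6 9 7)(1 4 11)|=12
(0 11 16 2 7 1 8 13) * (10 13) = (0 11 16 2 7 1 8 10 13) = [11, 8, 7, 3, 4, 5, 6, 1, 10, 9, 13, 16, 12, 0, 14, 15, 2]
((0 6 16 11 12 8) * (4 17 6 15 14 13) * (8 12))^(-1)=(0 8 11 16 6 17 4 13 14 15)=[8, 1, 2, 3, 13, 5, 17, 7, 11, 9, 10, 16, 12, 14, 15, 0, 6, 4]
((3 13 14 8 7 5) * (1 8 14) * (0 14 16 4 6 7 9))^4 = [6, 14, 2, 9, 3, 8, 13, 1, 16, 4, 10, 11, 12, 0, 7, 15, 5] = (0 6 13)(1 14 7)(3 9 4)(5 8 16)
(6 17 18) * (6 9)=(6 17 18 9)=[0, 1, 2, 3, 4, 5, 17, 7, 8, 6, 10, 11, 12, 13, 14, 15, 16, 18, 9]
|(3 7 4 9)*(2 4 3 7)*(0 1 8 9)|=8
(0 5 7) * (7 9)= [5, 1, 2, 3, 4, 9, 6, 0, 8, 7]= (0 5 9 7)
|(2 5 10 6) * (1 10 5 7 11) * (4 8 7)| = |(1 10 6 2 4 8 7 11)| = 8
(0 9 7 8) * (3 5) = (0 9 7 8)(3 5) = [9, 1, 2, 5, 4, 3, 6, 8, 0, 7]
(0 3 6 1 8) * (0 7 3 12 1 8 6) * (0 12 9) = (0 9)(1 6 8 7 3 12) = [9, 6, 2, 12, 4, 5, 8, 3, 7, 0, 10, 11, 1]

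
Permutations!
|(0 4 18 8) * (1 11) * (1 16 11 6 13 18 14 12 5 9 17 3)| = |(0 4 14 12 5 9 17 3 1 6 13 18 8)(11 16)| = 26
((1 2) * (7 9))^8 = (9) = [0, 1, 2, 3, 4, 5, 6, 7, 8, 9]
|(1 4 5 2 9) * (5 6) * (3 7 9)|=|(1 4 6 5 2 3 7 9)|=8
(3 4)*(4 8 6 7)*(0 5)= (0 5)(3 8 6 7 4)= [5, 1, 2, 8, 3, 0, 7, 4, 6]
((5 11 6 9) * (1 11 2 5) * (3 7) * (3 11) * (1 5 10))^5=(1 9 3 5 7 2 11 10 6)=[0, 9, 11, 5, 4, 7, 1, 2, 8, 3, 6, 10]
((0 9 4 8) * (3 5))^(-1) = [8, 1, 2, 5, 9, 3, 6, 7, 4, 0] = (0 8 4 9)(3 5)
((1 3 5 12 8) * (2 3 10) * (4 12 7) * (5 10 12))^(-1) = (1 8 12)(2 10 3)(4 7 5) = [0, 8, 10, 2, 7, 4, 6, 5, 12, 9, 3, 11, 1]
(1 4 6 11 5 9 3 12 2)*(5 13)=[0, 4, 1, 12, 6, 9, 11, 7, 8, 3, 10, 13, 2, 5]=(1 4 6 11 13 5 9 3 12 2)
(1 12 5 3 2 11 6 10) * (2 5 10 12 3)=(1 3 5 2 11 6 12 10)=[0, 3, 11, 5, 4, 2, 12, 7, 8, 9, 1, 6, 10]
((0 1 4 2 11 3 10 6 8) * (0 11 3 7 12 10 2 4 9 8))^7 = (0 10 7 8 1 6 12 11 9)(2 3) = [10, 6, 3, 2, 4, 5, 12, 8, 1, 0, 7, 9, 11]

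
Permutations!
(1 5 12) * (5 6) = (1 6 5 12) = [0, 6, 2, 3, 4, 12, 5, 7, 8, 9, 10, 11, 1]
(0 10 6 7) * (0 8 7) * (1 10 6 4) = [6, 10, 2, 3, 1, 5, 0, 8, 7, 9, 4] = (0 6)(1 10 4)(7 8)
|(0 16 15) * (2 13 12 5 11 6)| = 6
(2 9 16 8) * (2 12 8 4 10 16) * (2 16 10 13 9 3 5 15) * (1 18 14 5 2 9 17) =(1 18 14 5 15 9 16 4 13 17)(2 3)(8 12) =[0, 18, 3, 2, 13, 15, 6, 7, 12, 16, 10, 11, 8, 17, 5, 9, 4, 1, 14]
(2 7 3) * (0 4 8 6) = (0 4 8 6)(2 7 3) = [4, 1, 7, 2, 8, 5, 0, 3, 6]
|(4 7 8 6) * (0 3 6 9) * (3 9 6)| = 4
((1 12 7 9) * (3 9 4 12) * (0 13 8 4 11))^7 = (13)(1 3 9) = [0, 3, 2, 9, 4, 5, 6, 7, 8, 1, 10, 11, 12, 13]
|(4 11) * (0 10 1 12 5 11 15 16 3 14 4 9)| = 35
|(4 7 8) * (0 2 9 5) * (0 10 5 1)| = 12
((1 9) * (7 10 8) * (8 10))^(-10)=(10)=[0, 1, 2, 3, 4, 5, 6, 7, 8, 9, 10]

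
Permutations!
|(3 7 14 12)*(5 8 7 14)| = 3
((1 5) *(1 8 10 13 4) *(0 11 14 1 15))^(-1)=(0 15 4 13 10 8 5 1 14 11)=[15, 14, 2, 3, 13, 1, 6, 7, 5, 9, 8, 0, 12, 10, 11, 4]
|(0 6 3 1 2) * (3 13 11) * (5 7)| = |(0 6 13 11 3 1 2)(5 7)| = 14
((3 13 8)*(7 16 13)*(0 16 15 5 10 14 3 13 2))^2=(0 2 16)(3 15 10)(5 14 7)=[2, 1, 16, 15, 4, 14, 6, 5, 8, 9, 3, 11, 12, 13, 7, 10, 0]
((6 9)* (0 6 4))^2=(0 9)(4 6)=[9, 1, 2, 3, 6, 5, 4, 7, 8, 0]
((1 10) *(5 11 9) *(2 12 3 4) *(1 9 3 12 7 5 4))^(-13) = (12)(1 7 10 5 9 11 4 3 2) = [0, 7, 1, 2, 3, 9, 6, 10, 8, 11, 5, 4, 12]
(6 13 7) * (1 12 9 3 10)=[0, 12, 2, 10, 4, 5, 13, 6, 8, 3, 1, 11, 9, 7]=(1 12 9 3 10)(6 13 7)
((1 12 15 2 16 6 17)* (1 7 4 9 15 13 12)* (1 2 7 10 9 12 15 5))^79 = (1 5 9 10 17 6 16 2)(4 7 15 13 12) = [0, 5, 1, 3, 7, 9, 16, 15, 8, 10, 17, 11, 4, 12, 14, 13, 2, 6]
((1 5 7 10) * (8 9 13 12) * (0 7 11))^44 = (13)(0 10 5)(1 11 7) = [10, 11, 2, 3, 4, 0, 6, 1, 8, 9, 5, 7, 12, 13]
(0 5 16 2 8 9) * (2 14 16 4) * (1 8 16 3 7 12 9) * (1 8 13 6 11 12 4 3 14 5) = (0 1 13 6 11 12 9)(2 16 5 3 7 4) = [1, 13, 16, 7, 2, 3, 11, 4, 8, 0, 10, 12, 9, 6, 14, 15, 5]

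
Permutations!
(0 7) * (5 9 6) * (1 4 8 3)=(0 7)(1 4 8 3)(5 9 6)=[7, 4, 2, 1, 8, 9, 5, 0, 3, 6]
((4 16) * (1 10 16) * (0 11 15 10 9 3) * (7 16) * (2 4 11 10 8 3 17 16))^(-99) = (0 1 15 7 17 3 4 11 10 9 8 2 16) = [1, 15, 16, 4, 11, 5, 6, 17, 2, 8, 9, 10, 12, 13, 14, 7, 0, 3]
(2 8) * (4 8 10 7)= [0, 1, 10, 3, 8, 5, 6, 4, 2, 9, 7]= (2 10 7 4 8)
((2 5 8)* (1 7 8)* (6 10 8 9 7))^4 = (1 2 10)(5 8 6) = [0, 2, 10, 3, 4, 8, 5, 7, 6, 9, 1]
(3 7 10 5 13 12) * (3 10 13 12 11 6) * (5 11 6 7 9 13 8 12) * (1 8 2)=(1 8 12 10 11 7 2)(3 9 13 6)=[0, 8, 1, 9, 4, 5, 3, 2, 12, 13, 11, 7, 10, 6]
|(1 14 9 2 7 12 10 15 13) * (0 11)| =18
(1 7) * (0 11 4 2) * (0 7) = (0 11 4 2 7 1) = [11, 0, 7, 3, 2, 5, 6, 1, 8, 9, 10, 4]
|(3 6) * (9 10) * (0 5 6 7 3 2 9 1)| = |(0 5 6 2 9 10 1)(3 7)| = 14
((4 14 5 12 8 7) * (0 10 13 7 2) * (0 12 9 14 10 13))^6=[13, 1, 2, 3, 10, 5, 6, 4, 8, 9, 0, 11, 12, 7, 14]=(14)(0 13 7 4 10)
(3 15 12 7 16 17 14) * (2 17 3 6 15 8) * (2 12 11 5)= (2 17 14 6 15 11 5)(3 8 12 7 16)= [0, 1, 17, 8, 4, 2, 15, 16, 12, 9, 10, 5, 7, 13, 6, 11, 3, 14]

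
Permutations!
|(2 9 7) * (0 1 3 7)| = |(0 1 3 7 2 9)| = 6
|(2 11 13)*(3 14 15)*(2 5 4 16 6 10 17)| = 9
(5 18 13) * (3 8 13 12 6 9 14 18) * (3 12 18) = (18)(3 8 13 5 12 6 9 14) = [0, 1, 2, 8, 4, 12, 9, 7, 13, 14, 10, 11, 6, 5, 3, 15, 16, 17, 18]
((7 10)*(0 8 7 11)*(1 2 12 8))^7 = [11, 0, 1, 3, 4, 5, 6, 8, 12, 9, 7, 10, 2] = (0 11 10 7 8 12 2 1)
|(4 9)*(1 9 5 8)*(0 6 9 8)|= 10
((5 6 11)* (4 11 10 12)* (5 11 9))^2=[0, 1, 2, 3, 5, 10, 12, 7, 8, 6, 4, 11, 9]=(4 5 10)(6 12 9)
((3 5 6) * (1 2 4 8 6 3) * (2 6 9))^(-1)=(1 6)(2 9 8 4)(3 5)=[0, 6, 9, 5, 2, 3, 1, 7, 4, 8]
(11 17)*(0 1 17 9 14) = (0 1 17 11 9 14) = [1, 17, 2, 3, 4, 5, 6, 7, 8, 14, 10, 9, 12, 13, 0, 15, 16, 11]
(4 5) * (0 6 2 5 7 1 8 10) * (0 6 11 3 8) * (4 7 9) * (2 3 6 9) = (0 11 6 3 8 10 9 4 2 5 7 1) = [11, 0, 5, 8, 2, 7, 3, 1, 10, 4, 9, 6]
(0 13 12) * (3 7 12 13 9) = (13)(0 9 3 7 12) = [9, 1, 2, 7, 4, 5, 6, 12, 8, 3, 10, 11, 0, 13]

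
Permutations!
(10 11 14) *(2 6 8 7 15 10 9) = (2 6 8 7 15 10 11 14 9) = [0, 1, 6, 3, 4, 5, 8, 15, 7, 2, 11, 14, 12, 13, 9, 10]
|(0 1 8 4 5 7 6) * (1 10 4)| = 6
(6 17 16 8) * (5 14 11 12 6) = [0, 1, 2, 3, 4, 14, 17, 7, 5, 9, 10, 12, 6, 13, 11, 15, 8, 16] = (5 14 11 12 6 17 16 8)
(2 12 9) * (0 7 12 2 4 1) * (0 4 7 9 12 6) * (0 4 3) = [9, 3, 2, 0, 1, 5, 4, 6, 8, 7, 10, 11, 12] = (12)(0 9 7 6 4 1 3)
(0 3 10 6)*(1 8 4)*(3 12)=(0 12 3 10 6)(1 8 4)=[12, 8, 2, 10, 1, 5, 0, 7, 4, 9, 6, 11, 3]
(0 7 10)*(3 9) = (0 7 10)(3 9) = [7, 1, 2, 9, 4, 5, 6, 10, 8, 3, 0]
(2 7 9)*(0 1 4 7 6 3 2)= (0 1 4 7 9)(2 6 3)= [1, 4, 6, 2, 7, 5, 3, 9, 8, 0]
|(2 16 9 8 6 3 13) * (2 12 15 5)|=10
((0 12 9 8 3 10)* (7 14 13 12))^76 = (0 12 10 13 3 14 8 7 9) = [12, 1, 2, 14, 4, 5, 6, 9, 7, 0, 13, 11, 10, 3, 8]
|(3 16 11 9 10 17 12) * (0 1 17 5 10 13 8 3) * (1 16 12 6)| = |(0 16 11 9 13 8 3 12)(1 17 6)(5 10)| = 24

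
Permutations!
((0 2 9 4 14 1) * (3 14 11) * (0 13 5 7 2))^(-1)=(1 14 3 11 4 9 2 7 5 13)=[0, 14, 7, 11, 9, 13, 6, 5, 8, 2, 10, 4, 12, 1, 3]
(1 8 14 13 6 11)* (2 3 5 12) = (1 8 14 13 6 11)(2 3 5 12) = [0, 8, 3, 5, 4, 12, 11, 7, 14, 9, 10, 1, 2, 6, 13]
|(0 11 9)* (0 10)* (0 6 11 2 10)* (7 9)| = |(0 2 10 6 11 7 9)| = 7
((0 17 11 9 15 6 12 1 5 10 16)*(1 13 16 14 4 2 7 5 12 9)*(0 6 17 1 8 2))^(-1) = (0 4 14 10 5 7 2 8 11 17 15 9 6 16 13 12 1) = [4, 0, 8, 3, 14, 7, 16, 2, 11, 6, 5, 17, 1, 12, 10, 9, 13, 15]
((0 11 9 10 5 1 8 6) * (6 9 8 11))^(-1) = (0 6)(1 5 10 9 8 11) = [6, 5, 2, 3, 4, 10, 0, 7, 11, 8, 9, 1]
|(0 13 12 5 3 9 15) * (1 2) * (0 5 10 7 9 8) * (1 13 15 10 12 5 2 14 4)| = 21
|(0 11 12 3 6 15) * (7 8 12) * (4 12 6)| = 6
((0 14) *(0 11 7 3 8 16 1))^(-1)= (0 1 16 8 3 7 11 14)= [1, 16, 2, 7, 4, 5, 6, 11, 3, 9, 10, 14, 12, 13, 0, 15, 8]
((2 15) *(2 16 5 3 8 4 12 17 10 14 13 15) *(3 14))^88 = (3 17 4)(5 15 14 16 13)(8 10 12) = [0, 1, 2, 17, 3, 15, 6, 7, 10, 9, 12, 11, 8, 5, 16, 14, 13, 4]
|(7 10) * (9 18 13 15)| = 4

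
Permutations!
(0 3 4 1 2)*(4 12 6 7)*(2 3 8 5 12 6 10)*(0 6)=(0 8 5 12 10 2 6 7 4 1 3)=[8, 3, 6, 0, 1, 12, 7, 4, 5, 9, 2, 11, 10]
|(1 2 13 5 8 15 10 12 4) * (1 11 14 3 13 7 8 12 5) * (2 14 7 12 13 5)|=|(1 14 3 5 13)(2 12 4 11 7 8 15 10)|=40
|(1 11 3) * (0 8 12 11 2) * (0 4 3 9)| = 20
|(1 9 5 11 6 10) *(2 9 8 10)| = 15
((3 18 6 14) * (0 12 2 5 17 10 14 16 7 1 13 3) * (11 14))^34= (0 2 17 11)(1 7 16 6 18 3 13)(5 10 14 12)= [2, 7, 17, 13, 4, 10, 18, 16, 8, 9, 14, 0, 5, 1, 12, 15, 6, 11, 3]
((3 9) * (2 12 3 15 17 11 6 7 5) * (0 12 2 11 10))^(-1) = (0 10 17 15 9 3 12)(5 7 6 11) = [10, 1, 2, 12, 4, 7, 11, 6, 8, 3, 17, 5, 0, 13, 14, 9, 16, 15]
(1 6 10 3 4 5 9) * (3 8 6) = [0, 3, 2, 4, 5, 9, 10, 7, 6, 1, 8] = (1 3 4 5 9)(6 10 8)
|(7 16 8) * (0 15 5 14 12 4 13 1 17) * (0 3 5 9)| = |(0 15 9)(1 17 3 5 14 12 4 13)(7 16 8)| = 24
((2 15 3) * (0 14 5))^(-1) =[5, 1, 3, 15, 4, 14, 6, 7, 8, 9, 10, 11, 12, 13, 0, 2] =(0 5 14)(2 3 15)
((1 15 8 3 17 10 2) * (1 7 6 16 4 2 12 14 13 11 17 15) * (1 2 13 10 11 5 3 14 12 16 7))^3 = (1 2)(3 14 4)(5 8 16)(6 7)(10 13 15)(11 17) = [0, 2, 1, 14, 3, 8, 7, 6, 16, 9, 13, 17, 12, 15, 4, 10, 5, 11]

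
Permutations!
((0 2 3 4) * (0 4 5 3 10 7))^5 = (0 2 10 7)(3 5) = [2, 1, 10, 5, 4, 3, 6, 0, 8, 9, 7]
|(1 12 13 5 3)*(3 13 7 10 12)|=6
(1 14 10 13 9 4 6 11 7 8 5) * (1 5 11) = [0, 14, 2, 3, 6, 5, 1, 8, 11, 4, 13, 7, 12, 9, 10] = (1 14 10 13 9 4 6)(7 8 11)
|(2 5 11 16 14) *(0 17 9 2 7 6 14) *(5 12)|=24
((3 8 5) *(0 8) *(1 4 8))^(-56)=(0 5 4)(1 3 8)=[5, 3, 2, 8, 0, 4, 6, 7, 1]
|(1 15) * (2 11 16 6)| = 4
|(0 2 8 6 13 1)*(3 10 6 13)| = 15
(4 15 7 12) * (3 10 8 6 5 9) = (3 10 8 6 5 9)(4 15 7 12) = [0, 1, 2, 10, 15, 9, 5, 12, 6, 3, 8, 11, 4, 13, 14, 7]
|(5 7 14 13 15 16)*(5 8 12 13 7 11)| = 10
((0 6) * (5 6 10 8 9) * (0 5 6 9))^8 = (0 8 10)(5 6 9) = [8, 1, 2, 3, 4, 6, 9, 7, 10, 5, 0]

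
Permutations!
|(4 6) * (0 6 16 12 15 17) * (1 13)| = |(0 6 4 16 12 15 17)(1 13)| = 14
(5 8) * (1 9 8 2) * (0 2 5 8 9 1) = (9)(0 2) = [2, 1, 0, 3, 4, 5, 6, 7, 8, 9]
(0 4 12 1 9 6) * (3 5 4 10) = (0 10 3 5 4 12 1 9 6) = [10, 9, 2, 5, 12, 4, 0, 7, 8, 6, 3, 11, 1]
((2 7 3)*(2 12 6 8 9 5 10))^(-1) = (2 10 5 9 8 6 12 3 7) = [0, 1, 10, 7, 4, 9, 12, 2, 6, 8, 5, 11, 3]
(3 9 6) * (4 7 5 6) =(3 9 4 7 5 6) =[0, 1, 2, 9, 7, 6, 3, 5, 8, 4]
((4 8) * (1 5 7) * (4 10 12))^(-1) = [0, 7, 2, 3, 12, 1, 6, 5, 4, 9, 8, 11, 10] = (1 7 5)(4 12 10 8)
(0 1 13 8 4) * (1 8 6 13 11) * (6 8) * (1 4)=[6, 11, 2, 3, 0, 5, 13, 7, 1, 9, 10, 4, 12, 8]=(0 6 13 8 1 11 4)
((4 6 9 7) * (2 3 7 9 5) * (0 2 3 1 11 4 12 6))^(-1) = (0 4 11 1 2)(3 5 6 12 7) = [4, 2, 0, 5, 11, 6, 12, 3, 8, 9, 10, 1, 7]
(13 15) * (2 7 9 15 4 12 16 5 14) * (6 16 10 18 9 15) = (2 7 15 13 4 12 10 18 9 6 16 5 14) = [0, 1, 7, 3, 12, 14, 16, 15, 8, 6, 18, 11, 10, 4, 2, 13, 5, 17, 9]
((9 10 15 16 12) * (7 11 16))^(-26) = [0, 1, 2, 3, 4, 5, 6, 16, 8, 15, 7, 12, 10, 13, 14, 11, 9] = (7 16 9 15 11 12 10)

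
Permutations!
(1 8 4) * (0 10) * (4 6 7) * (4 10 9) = [9, 8, 2, 3, 1, 5, 7, 10, 6, 4, 0] = (0 9 4 1 8 6 7 10)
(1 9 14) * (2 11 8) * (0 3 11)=[3, 9, 0, 11, 4, 5, 6, 7, 2, 14, 10, 8, 12, 13, 1]=(0 3 11 8 2)(1 9 14)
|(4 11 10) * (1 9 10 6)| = |(1 9 10 4 11 6)| = 6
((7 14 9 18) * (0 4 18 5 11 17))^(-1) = (0 17 11 5 9 14 7 18 4) = [17, 1, 2, 3, 0, 9, 6, 18, 8, 14, 10, 5, 12, 13, 7, 15, 16, 11, 4]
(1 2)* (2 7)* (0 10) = (0 10)(1 7 2) = [10, 7, 1, 3, 4, 5, 6, 2, 8, 9, 0]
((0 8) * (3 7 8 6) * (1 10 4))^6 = (10)(0 6 3 7 8) = [6, 1, 2, 7, 4, 5, 3, 8, 0, 9, 10]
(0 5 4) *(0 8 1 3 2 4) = (0 5)(1 3 2 4 8) = [5, 3, 4, 2, 8, 0, 6, 7, 1]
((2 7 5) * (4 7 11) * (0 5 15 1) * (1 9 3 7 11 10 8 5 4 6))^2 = (0 11 1 4 6)(2 8)(3 15)(5 10)(7 9) = [11, 4, 8, 15, 6, 10, 0, 9, 2, 7, 5, 1, 12, 13, 14, 3]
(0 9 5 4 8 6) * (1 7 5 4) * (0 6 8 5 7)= [9, 0, 2, 3, 5, 1, 6, 7, 8, 4]= (0 9 4 5 1)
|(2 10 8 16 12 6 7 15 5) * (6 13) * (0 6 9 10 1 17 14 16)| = 15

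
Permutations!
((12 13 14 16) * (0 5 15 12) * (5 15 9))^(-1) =[16, 1, 2, 3, 4, 9, 6, 7, 8, 5, 10, 11, 15, 12, 13, 0, 14] =(0 16 14 13 12 15)(5 9)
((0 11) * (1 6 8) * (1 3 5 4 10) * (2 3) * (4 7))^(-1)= (0 11)(1 10 4 7 5 3 2 8 6)= [11, 10, 8, 2, 7, 3, 1, 5, 6, 9, 4, 0]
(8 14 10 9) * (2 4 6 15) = (2 4 6 15)(8 14 10 9) = [0, 1, 4, 3, 6, 5, 15, 7, 14, 8, 9, 11, 12, 13, 10, 2]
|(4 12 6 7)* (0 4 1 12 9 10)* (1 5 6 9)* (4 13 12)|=|(0 13 12 9 10)(1 4)(5 6 7)|=30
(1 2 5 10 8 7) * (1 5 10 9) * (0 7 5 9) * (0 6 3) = (0 7 9 1 2 10 8 5 6 3) = [7, 2, 10, 0, 4, 6, 3, 9, 5, 1, 8]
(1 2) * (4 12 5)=[0, 2, 1, 3, 12, 4, 6, 7, 8, 9, 10, 11, 5]=(1 2)(4 12 5)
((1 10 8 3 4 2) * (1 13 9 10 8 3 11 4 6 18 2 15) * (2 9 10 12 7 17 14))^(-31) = (1 15 4 11 8)(2 10 6 9 7 14 13 3 18 12 17) = [0, 15, 10, 18, 11, 5, 9, 14, 1, 7, 6, 8, 17, 3, 13, 4, 16, 2, 12]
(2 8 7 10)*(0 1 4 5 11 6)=(0 1 4 5 11 6)(2 8 7 10)=[1, 4, 8, 3, 5, 11, 0, 10, 7, 9, 2, 6]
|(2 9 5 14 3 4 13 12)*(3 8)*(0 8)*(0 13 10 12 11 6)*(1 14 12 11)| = 84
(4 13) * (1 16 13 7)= [0, 16, 2, 3, 7, 5, 6, 1, 8, 9, 10, 11, 12, 4, 14, 15, 13]= (1 16 13 4 7)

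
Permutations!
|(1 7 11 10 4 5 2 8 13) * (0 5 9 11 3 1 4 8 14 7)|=42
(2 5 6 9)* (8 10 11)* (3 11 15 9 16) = (2 5 6 16 3 11 8 10 15 9) = [0, 1, 5, 11, 4, 6, 16, 7, 10, 2, 15, 8, 12, 13, 14, 9, 3]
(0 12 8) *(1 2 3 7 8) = (0 12 1 2 3 7 8) = [12, 2, 3, 7, 4, 5, 6, 8, 0, 9, 10, 11, 1]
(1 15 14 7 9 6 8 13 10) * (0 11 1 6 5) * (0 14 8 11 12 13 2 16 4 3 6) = (0 12 13 10)(1 15 8 2 16 4 3 6 11)(5 14 7 9) = [12, 15, 16, 6, 3, 14, 11, 9, 2, 5, 0, 1, 13, 10, 7, 8, 4]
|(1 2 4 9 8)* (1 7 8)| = 4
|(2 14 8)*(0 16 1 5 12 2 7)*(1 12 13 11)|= 28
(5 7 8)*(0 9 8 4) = (0 9 8 5 7 4) = [9, 1, 2, 3, 0, 7, 6, 4, 5, 8]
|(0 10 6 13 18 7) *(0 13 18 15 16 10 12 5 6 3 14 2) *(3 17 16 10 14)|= |(0 12 5 6 18 7 13 15 10 17 16 14 2)|= 13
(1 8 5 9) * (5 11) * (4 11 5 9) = (1 8 5 4 11 9) = [0, 8, 2, 3, 11, 4, 6, 7, 5, 1, 10, 9]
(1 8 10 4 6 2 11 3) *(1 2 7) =(1 8 10 4 6 7)(2 11 3) =[0, 8, 11, 2, 6, 5, 7, 1, 10, 9, 4, 3]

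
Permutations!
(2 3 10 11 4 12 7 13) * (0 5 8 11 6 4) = (0 5 8 11)(2 3 10 6 4 12 7 13) = [5, 1, 3, 10, 12, 8, 4, 13, 11, 9, 6, 0, 7, 2]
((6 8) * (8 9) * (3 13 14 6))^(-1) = (3 8 9 6 14 13) = [0, 1, 2, 8, 4, 5, 14, 7, 9, 6, 10, 11, 12, 3, 13]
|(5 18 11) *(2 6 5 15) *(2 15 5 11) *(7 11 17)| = |(2 6 17 7 11 5 18)| = 7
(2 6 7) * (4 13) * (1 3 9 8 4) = (1 3 9 8 4 13)(2 6 7) = [0, 3, 6, 9, 13, 5, 7, 2, 4, 8, 10, 11, 12, 1]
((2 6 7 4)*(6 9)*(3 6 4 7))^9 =(9)(3 6) =[0, 1, 2, 6, 4, 5, 3, 7, 8, 9]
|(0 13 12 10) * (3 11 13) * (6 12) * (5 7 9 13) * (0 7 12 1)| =|(0 3 11 5 12 10 7 9 13 6 1)| =11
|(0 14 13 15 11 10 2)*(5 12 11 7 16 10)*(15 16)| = |(0 14 13 16 10 2)(5 12 11)(7 15)| = 6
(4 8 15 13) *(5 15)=(4 8 5 15 13)=[0, 1, 2, 3, 8, 15, 6, 7, 5, 9, 10, 11, 12, 4, 14, 13]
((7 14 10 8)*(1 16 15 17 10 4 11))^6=(1 7 15 4 10)(8 16 14 17 11)=[0, 7, 2, 3, 10, 5, 6, 15, 16, 9, 1, 8, 12, 13, 17, 4, 14, 11]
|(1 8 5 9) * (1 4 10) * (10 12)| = 7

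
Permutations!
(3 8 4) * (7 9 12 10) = (3 8 4)(7 9 12 10) = [0, 1, 2, 8, 3, 5, 6, 9, 4, 12, 7, 11, 10]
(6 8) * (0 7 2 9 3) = [7, 1, 9, 0, 4, 5, 8, 2, 6, 3] = (0 7 2 9 3)(6 8)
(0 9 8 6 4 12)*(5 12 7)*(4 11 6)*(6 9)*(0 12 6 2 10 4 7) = [2, 1, 10, 3, 0, 6, 11, 5, 7, 8, 4, 9, 12] = (12)(0 2 10 4)(5 6 11 9 8 7)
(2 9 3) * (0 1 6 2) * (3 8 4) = [1, 6, 9, 0, 3, 5, 2, 7, 4, 8] = (0 1 6 2 9 8 4 3)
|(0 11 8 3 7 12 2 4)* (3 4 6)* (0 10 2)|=10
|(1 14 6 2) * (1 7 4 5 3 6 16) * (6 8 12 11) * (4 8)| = 6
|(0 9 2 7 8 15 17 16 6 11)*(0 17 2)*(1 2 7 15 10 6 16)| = |(0 9)(1 2 15 7 8 10 6 11 17)| = 18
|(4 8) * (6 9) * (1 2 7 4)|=10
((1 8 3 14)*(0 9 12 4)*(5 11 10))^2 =[12, 3, 2, 1, 9, 10, 6, 7, 14, 4, 11, 5, 0, 13, 8] =(0 12)(1 3)(4 9)(5 10 11)(8 14)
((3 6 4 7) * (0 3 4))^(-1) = (0 6 3)(4 7) = [6, 1, 2, 0, 7, 5, 3, 4]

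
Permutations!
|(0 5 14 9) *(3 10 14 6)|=7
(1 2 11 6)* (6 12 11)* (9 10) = (1 2 6)(9 10)(11 12) = [0, 2, 6, 3, 4, 5, 1, 7, 8, 10, 9, 12, 11]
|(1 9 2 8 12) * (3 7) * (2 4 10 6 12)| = 6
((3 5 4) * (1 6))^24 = (6) = [0, 1, 2, 3, 4, 5, 6]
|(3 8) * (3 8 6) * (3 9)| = 3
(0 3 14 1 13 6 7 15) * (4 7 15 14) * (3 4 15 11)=(0 4 7 14 1 13 6 11 3 15)=[4, 13, 2, 15, 7, 5, 11, 14, 8, 9, 10, 3, 12, 6, 1, 0]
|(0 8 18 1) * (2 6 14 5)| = |(0 8 18 1)(2 6 14 5)| = 4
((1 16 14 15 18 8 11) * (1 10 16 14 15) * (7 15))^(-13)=[0, 14, 2, 3, 4, 5, 6, 15, 11, 9, 16, 10, 12, 13, 1, 18, 7, 17, 8]=(1 14)(7 15 18 8 11 10 16)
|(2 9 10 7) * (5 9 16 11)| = |(2 16 11 5 9 10 7)| = 7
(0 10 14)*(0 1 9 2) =(0 10 14 1 9 2) =[10, 9, 0, 3, 4, 5, 6, 7, 8, 2, 14, 11, 12, 13, 1]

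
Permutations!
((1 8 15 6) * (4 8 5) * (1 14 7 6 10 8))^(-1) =[0, 4, 2, 3, 5, 1, 7, 14, 10, 9, 15, 11, 12, 13, 6, 8] =(1 4 5)(6 7 14)(8 10 15)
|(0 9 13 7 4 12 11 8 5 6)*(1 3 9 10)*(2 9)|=|(0 10 1 3 2 9 13 7 4 12 11 8 5 6)|=14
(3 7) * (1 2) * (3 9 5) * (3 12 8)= [0, 2, 1, 7, 4, 12, 6, 9, 3, 5, 10, 11, 8]= (1 2)(3 7 9 5 12 8)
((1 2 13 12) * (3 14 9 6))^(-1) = (1 12 13 2)(3 6 9 14) = [0, 12, 1, 6, 4, 5, 9, 7, 8, 14, 10, 11, 13, 2, 3]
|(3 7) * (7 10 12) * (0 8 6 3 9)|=8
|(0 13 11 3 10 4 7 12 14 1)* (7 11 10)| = |(0 13 10 4 11 3 7 12 14 1)| = 10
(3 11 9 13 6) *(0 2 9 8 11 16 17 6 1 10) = (0 2 9 13 1 10)(3 16 17 6)(8 11) = [2, 10, 9, 16, 4, 5, 3, 7, 11, 13, 0, 8, 12, 1, 14, 15, 17, 6]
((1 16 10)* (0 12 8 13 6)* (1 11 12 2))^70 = [0, 1, 2, 3, 4, 5, 6, 7, 8, 9, 10, 11, 12, 13, 14, 15, 16] = (16)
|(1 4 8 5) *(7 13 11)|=12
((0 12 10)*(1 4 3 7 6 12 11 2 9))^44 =(12) =[0, 1, 2, 3, 4, 5, 6, 7, 8, 9, 10, 11, 12]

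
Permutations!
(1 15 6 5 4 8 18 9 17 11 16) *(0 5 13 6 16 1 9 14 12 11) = [5, 15, 2, 3, 8, 4, 13, 7, 18, 17, 10, 1, 11, 6, 12, 16, 9, 0, 14] = (0 5 4 8 18 14 12 11 1 15 16 9 17)(6 13)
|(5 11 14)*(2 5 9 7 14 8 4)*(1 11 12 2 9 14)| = 6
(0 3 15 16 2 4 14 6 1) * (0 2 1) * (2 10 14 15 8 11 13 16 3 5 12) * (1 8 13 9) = (0 5 12 2 4 15 3 13 16 8 11 9 1 10 14 6) = [5, 10, 4, 13, 15, 12, 0, 7, 11, 1, 14, 9, 2, 16, 6, 3, 8]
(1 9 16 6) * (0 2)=[2, 9, 0, 3, 4, 5, 1, 7, 8, 16, 10, 11, 12, 13, 14, 15, 6]=(0 2)(1 9 16 6)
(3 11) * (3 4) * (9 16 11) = (3 9 16 11 4) = [0, 1, 2, 9, 3, 5, 6, 7, 8, 16, 10, 4, 12, 13, 14, 15, 11]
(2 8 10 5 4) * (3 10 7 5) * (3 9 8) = [0, 1, 3, 10, 2, 4, 6, 5, 7, 8, 9] = (2 3 10 9 8 7 5 4)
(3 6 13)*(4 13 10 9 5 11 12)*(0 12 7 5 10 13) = [12, 1, 2, 6, 0, 11, 13, 5, 8, 10, 9, 7, 4, 3] = (0 12 4)(3 6 13)(5 11 7)(9 10)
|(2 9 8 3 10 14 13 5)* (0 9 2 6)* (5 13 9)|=15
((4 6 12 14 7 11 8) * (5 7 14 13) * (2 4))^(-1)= [0, 1, 8, 3, 2, 13, 4, 5, 11, 9, 10, 7, 6, 12, 14]= (14)(2 8 11 7 5 13 12 6 4)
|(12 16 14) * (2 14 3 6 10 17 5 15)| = |(2 14 12 16 3 6 10 17 5 15)| = 10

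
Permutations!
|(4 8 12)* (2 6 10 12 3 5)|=|(2 6 10 12 4 8 3 5)|=8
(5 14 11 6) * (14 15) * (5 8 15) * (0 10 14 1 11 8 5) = (0 10 14 8 15 1 11 6 5) = [10, 11, 2, 3, 4, 0, 5, 7, 15, 9, 14, 6, 12, 13, 8, 1]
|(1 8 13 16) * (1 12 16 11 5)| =|(1 8 13 11 5)(12 16)| =10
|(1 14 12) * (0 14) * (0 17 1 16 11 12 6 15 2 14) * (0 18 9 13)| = 12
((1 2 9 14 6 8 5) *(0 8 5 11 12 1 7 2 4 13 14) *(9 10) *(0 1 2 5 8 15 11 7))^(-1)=(0 5 7 8 6 14 13 4 1 9 10 2 12 11 15)=[5, 9, 12, 3, 1, 7, 14, 8, 6, 10, 2, 15, 11, 4, 13, 0]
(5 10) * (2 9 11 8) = (2 9 11 8)(5 10) = [0, 1, 9, 3, 4, 10, 6, 7, 2, 11, 5, 8]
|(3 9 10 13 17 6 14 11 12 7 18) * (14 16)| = 12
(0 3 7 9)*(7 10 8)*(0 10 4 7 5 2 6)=[3, 1, 6, 4, 7, 2, 0, 9, 5, 10, 8]=(0 3 4 7 9 10 8 5 2 6)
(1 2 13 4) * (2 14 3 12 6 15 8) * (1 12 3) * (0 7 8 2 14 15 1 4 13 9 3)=(0 7 8 14 4 12 6 1 15 2 9 3)=[7, 15, 9, 0, 12, 5, 1, 8, 14, 3, 10, 11, 6, 13, 4, 2]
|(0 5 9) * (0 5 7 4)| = 6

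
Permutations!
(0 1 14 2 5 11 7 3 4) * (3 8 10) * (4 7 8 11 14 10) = [1, 10, 5, 7, 0, 14, 6, 11, 4, 9, 3, 8, 12, 13, 2] = (0 1 10 3 7 11 8 4)(2 5 14)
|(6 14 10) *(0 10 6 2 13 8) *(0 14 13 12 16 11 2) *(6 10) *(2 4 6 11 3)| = 8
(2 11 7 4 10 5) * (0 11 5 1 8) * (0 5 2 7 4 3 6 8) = (0 11 4 10 1)(3 6 8 5 7) = [11, 0, 2, 6, 10, 7, 8, 3, 5, 9, 1, 4]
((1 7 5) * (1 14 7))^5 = (5 7 14) = [0, 1, 2, 3, 4, 7, 6, 14, 8, 9, 10, 11, 12, 13, 5]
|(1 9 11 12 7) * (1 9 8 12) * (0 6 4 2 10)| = 30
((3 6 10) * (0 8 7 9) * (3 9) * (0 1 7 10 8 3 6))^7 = (0 3)(1 7 6 8 10 9) = [3, 7, 2, 0, 4, 5, 8, 6, 10, 1, 9]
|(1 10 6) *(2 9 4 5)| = 12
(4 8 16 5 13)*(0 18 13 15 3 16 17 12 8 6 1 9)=(0 18 13 4 6 1 9)(3 16 5 15)(8 17 12)=[18, 9, 2, 16, 6, 15, 1, 7, 17, 0, 10, 11, 8, 4, 14, 3, 5, 12, 13]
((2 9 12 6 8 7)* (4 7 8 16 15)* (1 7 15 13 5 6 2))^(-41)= (1 7)(2 9 12)(4 15)(5 13 16 6)= [0, 7, 9, 3, 15, 13, 5, 1, 8, 12, 10, 11, 2, 16, 14, 4, 6]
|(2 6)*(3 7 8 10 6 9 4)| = 8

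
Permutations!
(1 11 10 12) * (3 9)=(1 11 10 12)(3 9)=[0, 11, 2, 9, 4, 5, 6, 7, 8, 3, 12, 10, 1]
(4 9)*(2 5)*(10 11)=(2 5)(4 9)(10 11)=[0, 1, 5, 3, 9, 2, 6, 7, 8, 4, 11, 10]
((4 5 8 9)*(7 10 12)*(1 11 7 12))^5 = [0, 11, 2, 3, 5, 8, 6, 10, 9, 4, 1, 7, 12] = (12)(1 11 7 10)(4 5 8 9)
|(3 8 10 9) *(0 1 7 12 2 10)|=|(0 1 7 12 2 10 9 3 8)|=9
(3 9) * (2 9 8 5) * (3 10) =(2 9 10 3 8 5) =[0, 1, 9, 8, 4, 2, 6, 7, 5, 10, 3]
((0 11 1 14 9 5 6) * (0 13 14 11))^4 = [0, 1, 2, 3, 4, 9, 5, 7, 8, 14, 10, 11, 12, 6, 13] = (5 9 14 13 6)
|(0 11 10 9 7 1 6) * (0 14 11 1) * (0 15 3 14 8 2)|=35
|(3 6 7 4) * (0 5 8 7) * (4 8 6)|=6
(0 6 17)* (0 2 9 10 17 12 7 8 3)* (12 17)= (0 6 17 2 9 10 12 7 8 3)= [6, 1, 9, 0, 4, 5, 17, 8, 3, 10, 12, 11, 7, 13, 14, 15, 16, 2]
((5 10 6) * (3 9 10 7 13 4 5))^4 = (13) = [0, 1, 2, 3, 4, 5, 6, 7, 8, 9, 10, 11, 12, 13]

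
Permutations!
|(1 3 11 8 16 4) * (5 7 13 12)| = 12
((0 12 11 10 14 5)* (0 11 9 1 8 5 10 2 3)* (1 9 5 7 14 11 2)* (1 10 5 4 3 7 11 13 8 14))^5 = (14)(0 12 4 3)(8 11 10 13) = [12, 1, 2, 0, 3, 5, 6, 7, 11, 9, 13, 10, 4, 8, 14]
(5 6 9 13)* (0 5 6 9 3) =(0 5 9 13 6 3) =[5, 1, 2, 0, 4, 9, 3, 7, 8, 13, 10, 11, 12, 6]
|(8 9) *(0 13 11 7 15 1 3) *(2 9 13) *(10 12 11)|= 12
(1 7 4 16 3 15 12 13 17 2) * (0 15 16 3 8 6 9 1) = (0 15 12 13 17 2)(1 7 4 3 16 8 6 9) = [15, 7, 0, 16, 3, 5, 9, 4, 6, 1, 10, 11, 13, 17, 14, 12, 8, 2]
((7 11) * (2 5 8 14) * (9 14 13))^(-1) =[0, 1, 14, 3, 4, 2, 6, 11, 5, 13, 10, 7, 12, 8, 9] =(2 14 9 13 8 5)(7 11)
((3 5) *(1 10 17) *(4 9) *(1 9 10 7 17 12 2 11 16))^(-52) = (1 11 12 4 17)(2 10 9 7 16) = [0, 11, 10, 3, 17, 5, 6, 16, 8, 7, 9, 12, 4, 13, 14, 15, 2, 1]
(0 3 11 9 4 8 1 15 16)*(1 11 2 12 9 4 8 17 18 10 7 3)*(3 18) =(0 1 15 16)(2 12 9 8 11 4 17 3)(7 18 10) =[1, 15, 12, 2, 17, 5, 6, 18, 11, 8, 7, 4, 9, 13, 14, 16, 0, 3, 10]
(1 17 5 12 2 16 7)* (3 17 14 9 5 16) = (1 14 9 5 12 2 3 17 16 7) = [0, 14, 3, 17, 4, 12, 6, 1, 8, 5, 10, 11, 2, 13, 9, 15, 7, 16]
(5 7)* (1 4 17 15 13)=(1 4 17 15 13)(5 7)=[0, 4, 2, 3, 17, 7, 6, 5, 8, 9, 10, 11, 12, 1, 14, 13, 16, 15]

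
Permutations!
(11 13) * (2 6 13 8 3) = [0, 1, 6, 2, 4, 5, 13, 7, 3, 9, 10, 8, 12, 11] = (2 6 13 11 8 3)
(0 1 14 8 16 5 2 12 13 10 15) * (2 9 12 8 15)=(0 1 14 15)(2 8 16 5 9 12 13 10)=[1, 14, 8, 3, 4, 9, 6, 7, 16, 12, 2, 11, 13, 10, 15, 0, 5]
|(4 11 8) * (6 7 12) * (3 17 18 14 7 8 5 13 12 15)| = 42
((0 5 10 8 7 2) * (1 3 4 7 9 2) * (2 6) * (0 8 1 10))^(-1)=(0 5)(1 10 7 4 3)(2 6 9 8)=[5, 10, 6, 1, 3, 0, 9, 4, 2, 8, 7]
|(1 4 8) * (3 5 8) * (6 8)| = 6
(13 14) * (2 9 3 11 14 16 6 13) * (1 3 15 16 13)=(1 3 11 14 2 9 15 16 6)=[0, 3, 9, 11, 4, 5, 1, 7, 8, 15, 10, 14, 12, 13, 2, 16, 6]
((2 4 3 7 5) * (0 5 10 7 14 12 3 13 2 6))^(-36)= (14)= [0, 1, 2, 3, 4, 5, 6, 7, 8, 9, 10, 11, 12, 13, 14]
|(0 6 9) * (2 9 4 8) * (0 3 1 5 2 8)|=|(0 6 4)(1 5 2 9 3)|=15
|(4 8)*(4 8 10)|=|(4 10)|=2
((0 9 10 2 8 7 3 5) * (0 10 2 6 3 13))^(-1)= (0 13 7 8 2 9)(3 6 10 5)= [13, 1, 9, 6, 4, 3, 10, 8, 2, 0, 5, 11, 12, 7]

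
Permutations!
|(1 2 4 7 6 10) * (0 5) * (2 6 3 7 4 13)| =|(0 5)(1 6 10)(2 13)(3 7)| =6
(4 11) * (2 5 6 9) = [0, 1, 5, 3, 11, 6, 9, 7, 8, 2, 10, 4] = (2 5 6 9)(4 11)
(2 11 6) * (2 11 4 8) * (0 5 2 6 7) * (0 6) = (0 5 2 4 8)(6 11 7) = [5, 1, 4, 3, 8, 2, 11, 6, 0, 9, 10, 7]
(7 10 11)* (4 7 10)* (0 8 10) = (0 8 10 11)(4 7) = [8, 1, 2, 3, 7, 5, 6, 4, 10, 9, 11, 0]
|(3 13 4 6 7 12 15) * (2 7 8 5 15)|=|(2 7 12)(3 13 4 6 8 5 15)|=21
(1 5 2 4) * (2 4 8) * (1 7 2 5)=(2 8 5 4 7)=[0, 1, 8, 3, 7, 4, 6, 2, 5]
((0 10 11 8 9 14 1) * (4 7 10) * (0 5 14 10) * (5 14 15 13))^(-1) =(0 7 4)(1 14)(5 13 15)(8 11 10 9) =[7, 14, 2, 3, 0, 13, 6, 4, 11, 8, 9, 10, 12, 15, 1, 5]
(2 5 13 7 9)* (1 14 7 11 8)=(1 14 7 9 2 5 13 11 8)=[0, 14, 5, 3, 4, 13, 6, 9, 1, 2, 10, 8, 12, 11, 7]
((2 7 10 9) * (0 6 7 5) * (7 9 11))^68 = (0 2 6 5 9)(7 11 10) = [2, 1, 6, 3, 4, 9, 5, 11, 8, 0, 7, 10]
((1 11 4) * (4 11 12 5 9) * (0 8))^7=(0 8)(1 5 4 12 9)=[8, 5, 2, 3, 12, 4, 6, 7, 0, 1, 10, 11, 9]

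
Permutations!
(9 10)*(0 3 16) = (0 3 16)(9 10) = [3, 1, 2, 16, 4, 5, 6, 7, 8, 10, 9, 11, 12, 13, 14, 15, 0]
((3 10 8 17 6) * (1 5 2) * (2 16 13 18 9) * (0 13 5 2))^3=(0 9 18 13)(1 2)(3 17 10 6 8)(5 16)=[9, 2, 1, 17, 4, 16, 8, 7, 3, 18, 6, 11, 12, 0, 14, 15, 5, 10, 13]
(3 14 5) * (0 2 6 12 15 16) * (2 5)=(0 5 3 14 2 6 12 15 16)=[5, 1, 6, 14, 4, 3, 12, 7, 8, 9, 10, 11, 15, 13, 2, 16, 0]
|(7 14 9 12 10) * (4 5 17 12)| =|(4 5 17 12 10 7 14 9)| =8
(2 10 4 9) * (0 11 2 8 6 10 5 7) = [11, 1, 5, 3, 9, 7, 10, 0, 6, 8, 4, 2] = (0 11 2 5 7)(4 9 8 6 10)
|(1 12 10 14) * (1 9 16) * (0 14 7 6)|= 9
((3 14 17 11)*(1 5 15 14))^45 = (1 14 3 15 11 5 17) = [0, 14, 2, 15, 4, 17, 6, 7, 8, 9, 10, 5, 12, 13, 3, 11, 16, 1]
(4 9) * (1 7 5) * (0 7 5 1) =(0 7 1 5)(4 9) =[7, 5, 2, 3, 9, 0, 6, 1, 8, 4]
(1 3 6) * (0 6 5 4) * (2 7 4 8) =[6, 3, 7, 5, 0, 8, 1, 4, 2] =(0 6 1 3 5 8 2 7 4)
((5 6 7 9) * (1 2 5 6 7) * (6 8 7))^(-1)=(1 6 5 2)(7 8 9)=[0, 6, 1, 3, 4, 2, 5, 8, 9, 7]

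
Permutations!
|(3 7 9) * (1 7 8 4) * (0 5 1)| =8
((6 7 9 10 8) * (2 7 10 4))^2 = (2 9)(4 7)(6 8 10) = [0, 1, 9, 3, 7, 5, 8, 4, 10, 2, 6]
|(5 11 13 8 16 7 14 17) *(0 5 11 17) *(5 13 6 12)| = |(0 13 8 16 7 14)(5 17 11 6 12)| = 30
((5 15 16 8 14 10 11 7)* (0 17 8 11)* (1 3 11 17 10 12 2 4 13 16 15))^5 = [10, 1, 8, 3, 14, 5, 6, 7, 13, 9, 0, 11, 17, 12, 16, 15, 2, 4] = (0 10)(2 8 13 12 17 4 14 16)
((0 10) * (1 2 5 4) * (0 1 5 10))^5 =(1 10 2)(4 5) =[0, 10, 1, 3, 5, 4, 6, 7, 8, 9, 2]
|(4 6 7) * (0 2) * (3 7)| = |(0 2)(3 7 4 6)| = 4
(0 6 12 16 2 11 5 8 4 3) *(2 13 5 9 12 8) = (0 6 8 4 3)(2 11 9 12 16 13 5) = [6, 1, 11, 0, 3, 2, 8, 7, 4, 12, 10, 9, 16, 5, 14, 15, 13]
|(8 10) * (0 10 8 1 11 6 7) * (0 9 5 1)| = 6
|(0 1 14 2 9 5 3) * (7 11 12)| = |(0 1 14 2 9 5 3)(7 11 12)| = 21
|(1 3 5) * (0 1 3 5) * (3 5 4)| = |(5)(0 1 4 3)| = 4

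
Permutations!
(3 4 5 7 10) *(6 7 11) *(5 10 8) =[0, 1, 2, 4, 10, 11, 7, 8, 5, 9, 3, 6] =(3 4 10)(5 11 6 7 8)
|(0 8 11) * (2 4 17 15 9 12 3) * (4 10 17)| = 21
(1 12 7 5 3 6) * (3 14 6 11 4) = (1 12 7 5 14 6)(3 11 4) = [0, 12, 2, 11, 3, 14, 1, 5, 8, 9, 10, 4, 7, 13, 6]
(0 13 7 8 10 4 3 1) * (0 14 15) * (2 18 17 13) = (0 2 18 17 13 7 8 10 4 3 1 14 15) = [2, 14, 18, 1, 3, 5, 6, 8, 10, 9, 4, 11, 12, 7, 15, 0, 16, 13, 17]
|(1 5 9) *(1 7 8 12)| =6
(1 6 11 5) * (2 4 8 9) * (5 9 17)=(1 6 11 9 2 4 8 17 5)=[0, 6, 4, 3, 8, 1, 11, 7, 17, 2, 10, 9, 12, 13, 14, 15, 16, 5]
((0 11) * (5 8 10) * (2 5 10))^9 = (0 11) = [11, 1, 2, 3, 4, 5, 6, 7, 8, 9, 10, 0]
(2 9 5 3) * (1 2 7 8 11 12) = (1 2 9 5 3 7 8 11 12) = [0, 2, 9, 7, 4, 3, 6, 8, 11, 5, 10, 12, 1]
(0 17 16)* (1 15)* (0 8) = (0 17 16 8)(1 15) = [17, 15, 2, 3, 4, 5, 6, 7, 0, 9, 10, 11, 12, 13, 14, 1, 8, 16]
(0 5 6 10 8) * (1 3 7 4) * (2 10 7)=(0 5 6 7 4 1 3 2 10 8)=[5, 3, 10, 2, 1, 6, 7, 4, 0, 9, 8]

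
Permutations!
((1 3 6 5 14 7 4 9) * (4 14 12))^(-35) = (7 14) = [0, 1, 2, 3, 4, 5, 6, 14, 8, 9, 10, 11, 12, 13, 7]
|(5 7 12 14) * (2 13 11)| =12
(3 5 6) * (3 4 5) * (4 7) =(4 5 6 7) =[0, 1, 2, 3, 5, 6, 7, 4]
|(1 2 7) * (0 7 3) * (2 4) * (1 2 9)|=12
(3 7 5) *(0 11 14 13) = (0 11 14 13)(3 7 5) = [11, 1, 2, 7, 4, 3, 6, 5, 8, 9, 10, 14, 12, 0, 13]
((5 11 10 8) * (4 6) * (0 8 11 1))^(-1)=(0 1 5 8)(4 6)(10 11)=[1, 5, 2, 3, 6, 8, 4, 7, 0, 9, 11, 10]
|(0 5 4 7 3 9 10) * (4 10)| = 12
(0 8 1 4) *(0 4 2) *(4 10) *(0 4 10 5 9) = [8, 2, 4, 3, 5, 9, 6, 7, 1, 0, 10] = (10)(0 8 1 2 4 5 9)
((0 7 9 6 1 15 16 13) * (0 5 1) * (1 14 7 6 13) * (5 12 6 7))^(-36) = [0, 1, 2, 3, 4, 5, 6, 7, 8, 9, 10, 11, 12, 13, 14, 15, 16] = (16)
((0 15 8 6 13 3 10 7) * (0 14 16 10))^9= (0 6)(3 8)(7 14 16 10)(13 15)= [6, 1, 2, 8, 4, 5, 0, 14, 3, 9, 7, 11, 12, 15, 16, 13, 10]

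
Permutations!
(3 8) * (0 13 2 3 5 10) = (0 13 2 3 8 5 10) = [13, 1, 3, 8, 4, 10, 6, 7, 5, 9, 0, 11, 12, 2]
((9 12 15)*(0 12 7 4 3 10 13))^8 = (0 13 10 3 4 7 9 15 12) = [13, 1, 2, 4, 7, 5, 6, 9, 8, 15, 3, 11, 0, 10, 14, 12]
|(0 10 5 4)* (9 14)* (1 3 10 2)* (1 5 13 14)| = 12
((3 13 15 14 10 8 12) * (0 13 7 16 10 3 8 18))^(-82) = (0 18 10 16 7 3 14 15 13) = [18, 1, 2, 14, 4, 5, 6, 3, 8, 9, 16, 11, 12, 0, 15, 13, 7, 17, 10]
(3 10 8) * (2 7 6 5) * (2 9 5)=(2 7 6)(3 10 8)(5 9)=[0, 1, 7, 10, 4, 9, 2, 6, 3, 5, 8]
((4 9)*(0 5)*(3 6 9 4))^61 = (0 5)(3 6 9) = [5, 1, 2, 6, 4, 0, 9, 7, 8, 3]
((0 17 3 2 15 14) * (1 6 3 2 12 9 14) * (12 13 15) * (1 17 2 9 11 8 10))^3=[11, 13, 8, 17, 4, 5, 15, 7, 6, 2, 3, 1, 10, 9, 12, 14, 16, 0]=(0 11 1 13 9 2 8 6 15 14 12 10 3 17)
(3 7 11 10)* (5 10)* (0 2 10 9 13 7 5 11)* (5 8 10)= (0 2 5 9 13 7)(3 8 10)= [2, 1, 5, 8, 4, 9, 6, 0, 10, 13, 3, 11, 12, 7]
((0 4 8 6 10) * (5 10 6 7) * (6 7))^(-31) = [7, 1, 2, 3, 5, 8, 0, 4, 10, 9, 6] = (0 7 4 5 8 10 6)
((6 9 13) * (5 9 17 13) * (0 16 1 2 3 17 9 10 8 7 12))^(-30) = (0 7 10 9 13 3 1)(2 16 12 8 5 6 17) = [7, 0, 16, 1, 4, 6, 17, 10, 5, 13, 9, 11, 8, 3, 14, 15, 12, 2]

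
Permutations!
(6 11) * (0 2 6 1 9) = (0 2 6 11 1 9) = [2, 9, 6, 3, 4, 5, 11, 7, 8, 0, 10, 1]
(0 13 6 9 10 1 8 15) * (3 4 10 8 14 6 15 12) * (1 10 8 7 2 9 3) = [13, 14, 9, 4, 8, 5, 3, 2, 12, 7, 10, 11, 1, 15, 6, 0] = (0 13 15)(1 14 6 3 4 8 12)(2 9 7)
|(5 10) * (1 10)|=3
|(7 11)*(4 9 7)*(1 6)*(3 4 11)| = |(11)(1 6)(3 4 9 7)| = 4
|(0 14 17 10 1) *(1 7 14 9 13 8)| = |(0 9 13 8 1)(7 14 17 10)| = 20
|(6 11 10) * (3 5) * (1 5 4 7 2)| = 6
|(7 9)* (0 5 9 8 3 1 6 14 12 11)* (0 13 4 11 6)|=|(0 5 9 7 8 3 1)(4 11 13)(6 14 12)|=21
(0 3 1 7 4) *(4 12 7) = (0 3 1 4)(7 12) = [3, 4, 2, 1, 0, 5, 6, 12, 8, 9, 10, 11, 7]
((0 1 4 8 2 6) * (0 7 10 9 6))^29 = (0 2 8 4 1)(6 7 10 9) = [2, 0, 8, 3, 1, 5, 7, 10, 4, 6, 9]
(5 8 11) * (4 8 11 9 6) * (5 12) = [0, 1, 2, 3, 8, 11, 4, 7, 9, 6, 10, 12, 5] = (4 8 9 6)(5 11 12)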